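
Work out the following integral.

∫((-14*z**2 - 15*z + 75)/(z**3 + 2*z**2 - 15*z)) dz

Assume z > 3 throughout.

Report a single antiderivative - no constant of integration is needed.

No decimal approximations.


Answer: -5*log(z) - 4*log(z - 3) - 5*log(z + 5).


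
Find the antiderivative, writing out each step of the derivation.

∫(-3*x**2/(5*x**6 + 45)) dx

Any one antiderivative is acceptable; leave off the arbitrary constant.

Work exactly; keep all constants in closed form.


Step 1. Substitute u = x**3, turning ∫(-3*x**2/(5*x**6 + 45)) dx into ∫(-1/(5*(u**2 + 9))) du: now ∫(-1/(5*(u**2 + 9))) du.
Step 2. Evaluate the standard form: now -atan(u/3)/15.
Step 3. Substitute back u = x**3: now -atan(x**3/3)/15.
Answer: -atan(x**3/3)/15.


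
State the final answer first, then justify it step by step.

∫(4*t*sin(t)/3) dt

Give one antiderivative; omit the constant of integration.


The answer is -4*t*cos(t)/3 + 4*sin(t)/3.
Step 1. Integrate ∫(4*t*sin(t)/3) dt by parts with u = t, dv = (4*sin(t)/3) dt, so v = -4*cos(t)/3: now -4*t*cos(t)/3 + ∫(4*cos(t)/3) dt.
Step 2. Evaluate the standard form: now -4*t*cos(t)/3 + 4*sin(t)/3.
Answer: -4*t*cos(t)/3 + 4*sin(t)/3.


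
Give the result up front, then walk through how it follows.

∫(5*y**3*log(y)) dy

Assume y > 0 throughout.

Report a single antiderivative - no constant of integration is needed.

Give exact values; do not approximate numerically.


The answer is 5*y**4*log(y)/4 - 5*y**4/16.
Step 1. Integrate ∫(5*y**3*log(y)) dy by parts with u = log(y), dv = (5*y**3) dy, so v = 5*y**4/4 [assuming y > 0]: now 5*y**4*log(y)/4 + ∫(-5*y**3/4) dy.
Step 2. Evaluate the standard form: now 5*y**4*log(y)/4 - 5*y**4/16.
Answer: 5*y**4*log(y)/4 - 5*y**4/16.


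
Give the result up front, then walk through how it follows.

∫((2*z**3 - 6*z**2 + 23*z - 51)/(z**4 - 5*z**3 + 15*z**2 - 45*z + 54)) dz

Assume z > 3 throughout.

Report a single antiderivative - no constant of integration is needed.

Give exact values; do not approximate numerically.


The answer is log(z - 3) + log(z - 2) - atan(z/3)/3.
Step 1. Decompose ∫((2*z**3 - 6*z**2 + 23*z - 51)/(z**4 - 5*z**3 + 15*z**2 - 45*z + 54)) dz by partial fractions, (2*z**3 - 6*z**2 + 23*z - 51)/(z**4 - 5*z**3 + 15*z**2 - 45*z + 54) = -1/(z**2 + 9) + 1/(z - 2) + 1/(z - 3): now ∫(1/(z - 3)) dz + ∫(1/(z - 2)) dz + ∫(-1/(z**2 + 9)) dz.
Step 2. Evaluate the standard form [assuming z > 3]: now log(z - 3) + ∫(1/(z - 2)) dz + ∫(-1/(z**2 + 9)) dz.
Step 3. Evaluate the standard form [assuming z > 2]: now log(z - 3) + log(z - 2) + ∫(-1/(z**2 + 9)) dz.
Step 4. Evaluate the standard form: now log(z - 3) + log(z - 2) - atan(z/3)/3.
Answer: log(z - 3) + log(z - 2) - atan(z/3)/3.


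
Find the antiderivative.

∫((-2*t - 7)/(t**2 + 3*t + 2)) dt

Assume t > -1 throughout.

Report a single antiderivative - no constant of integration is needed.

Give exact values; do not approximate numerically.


Answer: -5*log(t + 1) + 3*log(t + 2).


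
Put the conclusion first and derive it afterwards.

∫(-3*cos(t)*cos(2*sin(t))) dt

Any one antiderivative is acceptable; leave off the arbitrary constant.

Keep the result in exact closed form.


The answer is -3*sin(2*sin(t))/2.
Step 1. Substitute u = sin(t), turning ∫(-3*cos(t)*cos(2*sin(t))) dt into ∫(-3*cos(2*u)) du: now ∫(-3*cos(2*u)) du.
Step 2. Evaluate the standard form: now -3*sin(2*u)/2.
Step 3. Substitute back u = sin(t): now -3*sin(2*sin(t))/2.
Answer: -3*sin(2*sin(t))/2.


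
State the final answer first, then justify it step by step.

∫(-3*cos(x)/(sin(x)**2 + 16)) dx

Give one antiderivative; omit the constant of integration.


The answer is -3*atan(sin(x)/4)/4.
Step 1. Substitute u = sin(x), turning ∫(-3*cos(x)/(sin(x)**2 + 16)) dx into ∫(-3/(u**2 + 16)) du: now ∫(-3/(u**2 + 16)) du.
Step 2. Evaluate the standard form: now -3*atan(u/4)/4.
Step 3. Substitute back u = sin(x): now -3*atan(sin(x)/4)/4.
Answer: -3*atan(sin(x)/4)/4.


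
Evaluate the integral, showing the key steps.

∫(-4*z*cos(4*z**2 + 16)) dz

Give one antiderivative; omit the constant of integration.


Step 1. Substitute u = z**2 + 4, turning ∫(-4*z*cos(4*z**2 + 16)) dz into ∫(-2*cos(4*u)) du: now ∫(-2*cos(4*u)) du.
Step 2. Evaluate the standard form: now -sin(4*u)/2.
Step 3. Substitute back u = z**2 + 4: now -sin(4*z**2 + 16)/2.
Answer: -sin(4*z**2 + 16)/2.


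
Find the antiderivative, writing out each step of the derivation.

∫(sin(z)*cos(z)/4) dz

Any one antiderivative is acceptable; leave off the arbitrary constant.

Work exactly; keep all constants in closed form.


Step 1. Substitute u = sin(z), turning ∫(sin(z)*cos(z)/4) dz into ∫(u/4) du: now ∫(u/4) du.
Step 2. Evaluate the standard form: now u**2/8.
Step 3. Substitute back u = sin(z): now sin(z)**2/8.
Answer: sin(z)**2/8.


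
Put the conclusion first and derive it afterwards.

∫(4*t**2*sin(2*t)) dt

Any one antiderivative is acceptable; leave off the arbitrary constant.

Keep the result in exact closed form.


The answer is -2*t**2*cos(2*t) + 2*t*sin(2*t) + cos(2*t).
Step 1. Integrate ∫(4*t**2*sin(2*t)) dt by parts with u = t**2, dv = (4*sin(2*t)) dt, so v = -2*cos(2*t): now -2*t**2*cos(2*t) + ∫(4*t*cos(2*t)) dt.
Step 2. Integrate ∫(4*t*cos(2*t)) dt by parts with u = t, dv = (4*cos(2*t)) dt, so v = 2*sin(2*t): now -2*t**2*cos(2*t) + 2*t*sin(2*t) + ∫(-2*sin(2*t)) dt.
Step 3. Evaluate the standard form: now -2*t**2*cos(2*t) + 2*t*sin(2*t) + cos(2*t).
Answer: -2*t**2*cos(2*t) + 2*t*sin(2*t) + cos(2*t).


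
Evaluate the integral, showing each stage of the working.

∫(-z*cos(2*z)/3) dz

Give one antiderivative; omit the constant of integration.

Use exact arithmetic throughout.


Step 1. Integrate ∫(-z*cos(2*z)/3) dz by parts with u = z, dv = (-cos(2*z)/3) dz, so v = -sin(2*z)/6: now -z*sin(2*z)/6 + ∫(sin(2*z)/6) dz.
Step 2. Evaluate the standard form: now -z*sin(2*z)/6 - cos(2*z)/12.
Answer: -z*sin(2*z)/6 - cos(2*z)/12.


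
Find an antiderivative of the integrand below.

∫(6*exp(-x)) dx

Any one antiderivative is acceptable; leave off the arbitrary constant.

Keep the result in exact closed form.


Answer: -6*exp(-x).


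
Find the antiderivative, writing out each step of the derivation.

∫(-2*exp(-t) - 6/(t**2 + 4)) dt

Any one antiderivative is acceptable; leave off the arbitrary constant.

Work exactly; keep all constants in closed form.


Step 1. Rewrite: now ∫(-6/(t**2 + 4)) dt + ∫(-2*exp(-t)) dt.
Step 2. Evaluate the standard form: now -3*atan(t/2) + ∫(-2*exp(-t)) dt.
Step 3. Evaluate the standard form: now -3*atan(t/2) + 2*exp(-t).
Answer: -3*atan(t/2) + 2*exp(-t).


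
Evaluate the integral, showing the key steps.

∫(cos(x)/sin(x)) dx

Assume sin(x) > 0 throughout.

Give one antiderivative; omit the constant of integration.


Step 1. Substitute u = sin(x), turning ∫(cos(x)/sin(x)) dx into ∫(1/u) du: now ∫(1/u) du.
Step 2. Evaluate the standard form [assuming u > 0]: now log(u).
Step 3. Substitute back u = sin(x): now log(sin(x)).
Answer: log(sin(x)).


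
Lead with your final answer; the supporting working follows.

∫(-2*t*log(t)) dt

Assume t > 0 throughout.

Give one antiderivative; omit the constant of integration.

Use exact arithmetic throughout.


The answer is -t**2*log(t) + t**2/2.
Step 1. Integrate ∫(-2*t*log(t)) dt by parts with u = log(t), dv = (-2*t) dt, so v = -t**2 [assuming t > 0]: now -t**2*log(t) + ∫(t) dt.
Step 2. Evaluate the standard form: now -t**2*log(t) + t**2/2.
Answer: -t**2*log(t) + t**2/2.


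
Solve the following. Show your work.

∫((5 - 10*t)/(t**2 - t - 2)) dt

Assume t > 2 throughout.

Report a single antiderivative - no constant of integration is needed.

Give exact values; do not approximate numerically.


Step 1. Decompose ∫((5 - 10*t)/(t**2 - t - 2)) dt by partial fractions, (5 - 10*t)/(t**2 - t - 2) = -5/(t + 1) - 5/(t - 2): now ∫(-5/(t - 2)) dt + ∫(-5/(t + 1)) dt.
Step 2. Evaluate the standard form [assuming t > 2]: now -5*log(t - 2) + ∫(-5/(t + 1)) dt.
Step 3. Evaluate the standard form [assuming t > -1]: now -5*log(t - 2) - 5*log(t + 1).
Answer: -5*log(t - 2) - 5*log(t + 1).


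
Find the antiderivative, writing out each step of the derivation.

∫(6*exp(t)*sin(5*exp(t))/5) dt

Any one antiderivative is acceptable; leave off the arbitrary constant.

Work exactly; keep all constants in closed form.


Step 1. Substitute u = exp(t), turning ∫(6*exp(t)*sin(5*exp(t))/5) dt into ∫(6*sin(5*u)/5) du: now ∫(6*sin(5*u)/5) du.
Step 2. Evaluate the standard form: now -6*cos(5*u)/25.
Step 3. Substitute back u = exp(t): now -6*cos(5*exp(t))/25.
Answer: -6*cos(5*exp(t))/25.


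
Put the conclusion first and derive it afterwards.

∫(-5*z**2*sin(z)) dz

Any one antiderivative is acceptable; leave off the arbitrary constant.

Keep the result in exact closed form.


The answer is 5*z**2*cos(z) - 10*z*sin(z) - 10*cos(z).
Step 1. Integrate ∫(-5*z**2*sin(z)) dz by parts with u = z**2, dv = (-5*sin(z)) dz, so v = 5*cos(z): now 5*z**2*cos(z) + ∫(-10*z*cos(z)) dz.
Step 2. Integrate ∫(-10*z*cos(z)) dz by parts with u = z, dv = (-10*cos(z)) dz, so v = -10*sin(z): now 5*z**2*cos(z) - 10*z*sin(z) + ∫(10*sin(z)) dz.
Step 3. Evaluate the standard form: now 5*z**2*cos(z) - 10*z*sin(z) - 10*cos(z).
Answer: 5*z**2*cos(z) - 10*z*sin(z) - 10*cos(z).


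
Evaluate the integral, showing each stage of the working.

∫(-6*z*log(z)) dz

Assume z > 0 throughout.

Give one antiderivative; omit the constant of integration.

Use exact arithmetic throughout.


Step 1. Integrate ∫(-6*z*log(z)) dz by parts with u = log(z), dv = (-6*z) dz, so v = -3*z**2 [assuming z > 0]: now -3*z**2*log(z) + ∫(3*z) dz.
Step 2. Evaluate the standard form: now -3*z**2*log(z) + 3*z**2/2.
Answer: -3*z**2*log(z) + 3*z**2/2.


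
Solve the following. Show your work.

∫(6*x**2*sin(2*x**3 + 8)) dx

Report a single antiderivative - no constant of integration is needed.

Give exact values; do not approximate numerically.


Step 1. Substitute u = x**3 + 4, turning ∫(6*x**2*sin(2*x**3 + 8)) dx into ∫(2*sin(2*u)) du: now ∫(2*sin(2*u)) du.
Step 2. Evaluate the standard form: now -cos(2*u).
Step 3. Substitute back u = x**3 + 4: now -cos(2*x**3 + 8).
Answer: -cos(2*x**3 + 8).


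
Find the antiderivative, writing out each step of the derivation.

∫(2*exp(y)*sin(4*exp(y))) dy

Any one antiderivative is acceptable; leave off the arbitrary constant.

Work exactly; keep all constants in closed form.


Step 1. Substitute u = exp(y), turning ∫(2*exp(y)*sin(4*exp(y))) dy into ∫(2*sin(4*u)) du: now ∫(2*sin(4*u)) du.
Step 2. Evaluate the standard form: now -cos(4*u)/2.
Step 3. Substitute back u = exp(y): now -cos(4*exp(y))/2.
Answer: -cos(4*exp(y))/2.


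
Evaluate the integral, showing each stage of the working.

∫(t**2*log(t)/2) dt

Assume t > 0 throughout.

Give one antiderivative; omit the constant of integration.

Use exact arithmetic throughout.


Step 1. Integrate ∫(t**2*log(t)/2) dt by parts with u = log(t), dv = (t**2/2) dt, so v = t**3/6 [assuming t > 0]: now t**3*log(t)/6 + ∫(-t**2/6) dt.
Step 2. Evaluate the standard form: now t**3*log(t)/6 - t**3/18.
Answer: t**3*log(t)/6 - t**3/18.


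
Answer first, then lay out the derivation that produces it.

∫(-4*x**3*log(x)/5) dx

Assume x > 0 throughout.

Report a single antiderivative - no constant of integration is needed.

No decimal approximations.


The answer is -x**4*log(x)/5 + x**4/20.
Step 1. Integrate ∫(-4*x**3*log(x)/5) dx by parts with u = log(x), dv = (-4*x**3/5) dx, so v = -x**4/5 [assuming x > 0]: now -x**4*log(x)/5 + ∫(x**3/5) dx.
Step 2. Evaluate the standard form: now -x**4*log(x)/5 + x**4/20.
Answer: -x**4*log(x)/5 + x**4/20.


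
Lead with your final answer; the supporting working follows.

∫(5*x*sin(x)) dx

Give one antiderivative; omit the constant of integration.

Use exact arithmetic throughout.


The answer is -5*x*cos(x) + 5*sin(x).
Step 1. Integrate ∫(5*x*sin(x)) dx by parts with u = x, dv = (5*sin(x)) dx, so v = -5*cos(x): now -5*x*cos(x) + ∫(5*cos(x)) dx.
Step 2. Evaluate the standard form: now -5*x*cos(x) + 5*sin(x).
Answer: -5*x*cos(x) + 5*sin(x).


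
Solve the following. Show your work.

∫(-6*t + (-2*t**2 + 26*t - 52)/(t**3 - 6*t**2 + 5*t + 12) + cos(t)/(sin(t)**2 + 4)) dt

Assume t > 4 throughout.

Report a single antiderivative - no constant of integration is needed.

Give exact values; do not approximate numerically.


Step 1. Rewrite: now ∫(-6*t) dt + ∫(cos(t)/(sin(t)**2 + 4)) dt + ∫((-2*t**2 + 26*t - 52)/(t**3 - 6*t**2 + 5*t + 12)) dt.
Step 2. Substitute u = sin(t), turning ∫(cos(t)/(sin(t)**2 + 4)) dt into ∫(1/(u**2 + 4)) du: now ∫(-6*t) dt + ∫((-2*t**2 + 26*t - 52)/(t**3 - 6*t**2 + 5*t + 12)) dt + ∫(1/(u**2 + 4)) du.
Step 3. Evaluate the standard form: now atan(u/2)/2 + ∫(-6*t) dt + ∫((-2*t**2 + 26*t - 52)/(t**3 - 6*t**2 + 5*t + 12)) dt.
Step 4. Substitute back u = sin(t): now atan(sin(t)/2)/2 + ∫(-6*t) dt + ∫((-2*t**2 + 26*t - 52)/(t**3 - 6*t**2 + 5*t + 12)) dt.
Step 5. Decompose ∫((-2*t**2 + 26*t - 52)/(t**3 - 6*t**2 + 5*t + 12)) dt by partial fractions, (-2*t**2 + 26*t - 52)/(t**3 - 6*t**2 + 5*t + 12) = -4/(t + 1) - 2/(t - 3) + 4/(t - 4): now atan(sin(t)/2)/2 + ∫(-6*t) dt + ∫(4/(t - 4)) dt + ∫(-2/(t - 3)) dt + ∫(-4/(t + 1)) dt.
Step 6. Evaluate the standard form [assuming t > -1]: now -4*log(t + 1) + atan(sin(t)/2)/2 + ∫(-6*t) dt + ∫(4/(t - 4)) dt + ∫(-2/(t - 3)) dt.
Step 7. Evaluate the standard form [assuming t > 3]: now -2*log(t - 3) - 4*log(t + 1) + atan(sin(t)/2)/2 + ∫(-6*t) dt + ∫(4/(t - 4)) dt.
Step 8. Evaluate the standard form [assuming t > 4]: now 4*log(t - 4) - 2*log(t - 3) - 4*log(t + 1) + atan(sin(t)/2)/2 + ∫(-6*t) dt.
Step 9. Evaluate the standard form: now -3*t**2 + 4*log(t - 4) - 2*log(t - 3) - 4*log(t + 1) + atan(sin(t)/2)/2.
Answer: -3*t**2 + 4*log(t - 4) - 2*log(t - 3) - 4*log(t + 1) + atan(sin(t)/2)/2.


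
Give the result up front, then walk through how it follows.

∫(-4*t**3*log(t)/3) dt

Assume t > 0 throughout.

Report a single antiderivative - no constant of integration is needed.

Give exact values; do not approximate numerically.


The answer is -t**4*log(t)/3 + t**4/12.
Step 1. Integrate ∫(-4*t**3*log(t)/3) dt by parts with u = log(t), dv = (-4*t**3/3) dt, so v = -t**4/3 [assuming t > 0]: now -t**4*log(t)/3 + ∫(t**3/3) dt.
Step 2. Evaluate the standard form: now -t**4*log(t)/3 + t**4/12.
Answer: -t**4*log(t)/3 + t**4/12.


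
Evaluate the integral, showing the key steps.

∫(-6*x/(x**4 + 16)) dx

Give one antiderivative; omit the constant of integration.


Step 1. Substitute u = x**2, turning ∫(-6*x/(x**4 + 16)) dx into ∫(-3/(u**2 + 16)) du: now ∫(-3/(u**2 + 16)) du.
Step 2. Evaluate the standard form: now -3*atan(u/4)/4.
Step 3. Substitute back u = x**2: now -3*atan(x**2/4)/4.
Answer: -3*atan(x**2/4)/4.


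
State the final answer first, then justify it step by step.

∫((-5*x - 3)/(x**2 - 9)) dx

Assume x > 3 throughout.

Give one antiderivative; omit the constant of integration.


The answer is -3*log(x - 3) - 2*log(x + 3).
Step 1. Decompose ∫((-5*x - 3)/(x**2 - 9)) dx by partial fractions, (-5*x - 3)/(x**2 - 9) = -2/(x + 3) - 3/(x - 3): now ∫(-3/(x - 3)) dx + ∫(-2/(x + 3)) dx.
Step 2. Evaluate the standard form [assuming x > 3]: now -3*log(x - 3) + ∫(-2/(x + 3)) dx.
Step 3. Evaluate the standard form [assuming x > -3]: now -3*log(x - 3) - 2*log(x + 3).
Answer: -3*log(x - 3) - 2*log(x + 3).


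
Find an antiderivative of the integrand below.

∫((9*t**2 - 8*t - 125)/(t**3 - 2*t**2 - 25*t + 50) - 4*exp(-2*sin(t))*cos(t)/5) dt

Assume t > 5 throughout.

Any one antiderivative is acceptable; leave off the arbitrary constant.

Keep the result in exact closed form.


Answer: 2*log(t - 5) + 5*log(t - 2) + 2*log(t + 5) + 2*exp(-2*sin(t))/5.


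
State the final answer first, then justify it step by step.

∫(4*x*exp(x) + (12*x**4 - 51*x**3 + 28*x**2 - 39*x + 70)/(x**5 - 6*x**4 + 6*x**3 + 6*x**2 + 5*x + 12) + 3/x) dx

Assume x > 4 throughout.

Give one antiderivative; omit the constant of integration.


The answer is 4*x*exp(x) - 4*exp(x) + 3*log(x) + 2*log(x - 4) + 5*log(x - 3) + 5*log(x + 1) + 3*atan(x).
Step 1. Rewrite: now ∫(3/x) dx + ∫(4*x*exp(x)) dx + ∫((12*x**4 - 51*x**3 + 28*x**2 - 39*x + 70)/(x**5 - 6*x**4 + 6*x**3 + 6*x**2 + 5*x + 12)) dx.
Step 2. Evaluate the standard form [assuming x > 0]: now 3*log(x) + ∫(4*x*exp(x)) dx + ∫((12*x**4 - 51*x**3 + 28*x**2 - 39*x + 70)/(x**5 - 6*x**4 + 6*x**3 + 6*x**2 + 5*x + 12)) dx.
Step 3. Decompose ∫((12*x**4 - 51*x**3 + 28*x**2 - 39*x + 70)/(x**5 - 6*x**4 + 6*x**3 + 6*x**2 + 5*x + 12)) dx by partial fractions, (12*x**4 - 51*x**3 + 28*x**2 - 39*x + 70)/(x**5 - 6*x**4 + 6*x**3 + 6*x**2 + 5*x + 12) = 3/(x**2 + 1) + 5/(x + 1) + 5/(x - 3) + 2/(x - 4): now 3*log(x) + ∫(4*x*exp(x)) dx + ∫(2/(x - 4)) dx + ∫(5/(x - 3)) dx + ∫(5/(x + 1)) dx + ∫(3/(x**2 + 1)) dx.
Step 4. Evaluate the standard form [assuming x > 3]: now 3*log(x) + 5*log(x - 3) + ∫(4*x*exp(x)) dx + ∫(2/(x - 4)) dx + ∫(5/(x + 1)) dx + ∫(3/(x**2 + 1)) dx.
Step 5. Evaluate the standard form [assuming x > 4]: now 3*log(x) + 2*log(x - 4) + 5*log(x - 3) + ∫(4*x*exp(x)) dx + ∫(5/(x + 1)) dx + ∫(3/(x**2 + 1)) dx.
Step 6. Evaluate the standard form [assuming x > -1]: now 3*log(x) + 2*log(x - 4) + 5*log(x - 3) + 5*log(x + 1) + ∫(4*x*exp(x)) dx + ∫(3/(x**2 + 1)) dx.
Step 7. Evaluate the standard form: now 3*log(x) + 2*log(x - 4) + 5*log(x - 3) + 5*log(x + 1) + 3*atan(x) + ∫(4*x*exp(x)) dx.
Step 8. Integrate ∫(4*x*exp(x)) dx by parts with u = x, dv = (4*exp(x)) dx, so v = 4*exp(x): now 4*x*exp(x) + 3*log(x) + 2*log(x - 4) + 5*log(x - 3) + 5*log(x + 1) + 3*atan(x) + ∫(-4*exp(x)) dx.
Step 9. Evaluate the standard form: now 4*x*exp(x) - 4*exp(x) + 3*log(x) + 2*log(x - 4) + 5*log(x - 3) + 5*log(x + 1) + 3*atan(x).
Answer: 4*x*exp(x) - 4*exp(x) + 3*log(x) + 2*log(x - 4) + 5*log(x - 3) + 5*log(x + 1) + 3*atan(x).


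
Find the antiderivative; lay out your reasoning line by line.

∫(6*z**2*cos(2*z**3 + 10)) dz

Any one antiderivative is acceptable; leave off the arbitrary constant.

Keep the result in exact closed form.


Step 1. Substitute u = z**3 + 5, turning ∫(6*z**2*cos(2*z**3 + 10)) dz into ∫(2*cos(2*u)) du: now ∫(2*cos(2*u)) du.
Step 2. Evaluate the standard form: now sin(2*u).
Step 3. Substitute back u = z**3 + 5: now sin(2*z**3 + 10).
Answer: sin(2*z**3 + 10).


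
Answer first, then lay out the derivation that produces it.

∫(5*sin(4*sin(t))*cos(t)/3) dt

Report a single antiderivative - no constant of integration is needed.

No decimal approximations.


The answer is -5*cos(4*sin(t))/12.
Step 1. Substitute u = sin(t), turning ∫(5*sin(4*sin(t))*cos(t)/3) dt into ∫(5*sin(4*u)/3) du: now ∫(5*sin(4*u)/3) du.
Step 2. Evaluate the standard form: now -5*cos(4*u)/12.
Step 3. Substitute back u = sin(t): now -5*cos(4*sin(t))/12.
Answer: -5*cos(4*sin(t))/12.


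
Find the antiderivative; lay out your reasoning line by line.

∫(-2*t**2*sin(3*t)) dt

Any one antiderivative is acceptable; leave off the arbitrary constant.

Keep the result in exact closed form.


Step 1. Integrate ∫(-2*t**2*sin(3*t)) dt by parts with u = t**2, dv = (-2*sin(3*t)) dt, so v = 2*cos(3*t)/3: now 2*t**2*cos(3*t)/3 + ∫(-4*t*cos(3*t)/3) dt.
Step 2. Integrate ∫(-4*t*cos(3*t)/3) dt by parts with u = t, dv = (-4*cos(3*t)/3) dt, so v = -4*sin(3*t)/9: now 2*t**2*cos(3*t)/3 - 4*t*sin(3*t)/9 + ∫(4*sin(3*t)/9) dt.
Step 3. Evaluate the standard form: now 2*t**2*cos(3*t)/3 - 4*t*sin(3*t)/9 - 4*cos(3*t)/27.
Answer: 2*t**2*cos(3*t)/3 - 4*t*sin(3*t)/9 - 4*cos(3*t)/27.


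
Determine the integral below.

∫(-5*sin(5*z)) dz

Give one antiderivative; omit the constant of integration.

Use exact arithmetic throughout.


Answer: cos(5*z).


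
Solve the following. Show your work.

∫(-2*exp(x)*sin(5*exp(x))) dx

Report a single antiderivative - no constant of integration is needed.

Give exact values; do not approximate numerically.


Step 1. Substitute u = exp(x), turning ∫(-2*exp(x)*sin(5*exp(x))) dx into ∫(-2*sin(5*u)) du: now ∫(-2*sin(5*u)) du.
Step 2. Evaluate the standard form: now 2*cos(5*u)/5.
Step 3. Substitute back u = exp(x): now 2*cos(5*exp(x))/5.
Answer: 2*cos(5*exp(x))/5.


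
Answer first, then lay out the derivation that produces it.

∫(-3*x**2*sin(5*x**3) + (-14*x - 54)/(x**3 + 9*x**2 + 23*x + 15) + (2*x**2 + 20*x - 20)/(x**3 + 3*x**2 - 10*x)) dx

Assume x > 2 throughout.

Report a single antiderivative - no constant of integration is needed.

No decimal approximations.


The answer is 2*log(x) + 2*log(x - 2) - 5*log(x + 1) + 3*log(x + 3) + cos(5*x**3)/5.
Step 1. Rewrite: now ∫(-3*x**2*sin(5*x**3)) dx + ∫((-14*x - 54)/(x**3 + 9*x**2 + 23*x + 15)) dx + ∫((2*x**2 + 20*x - 20)/(x**3 + 3*x**2 - 10*x)) dx.
Step 2. Substitute u = x**3, turning ∫(-3*x**2*sin(5*x**3)) dx into ∫(-sin(5*u)) du: now ∫((-14*x - 54)/(x**3 + 9*x**2 + 23*x + 15)) dx + ∫((2*x**2 + 20*x - 20)/(x**3 + 3*x**2 - 10*x)) dx + ∫(-sin(5*u)) du.
Step 3. Evaluate the standard form: now cos(5*u)/5 + ∫((-14*x - 54)/(x**3 + 9*x**2 + 23*x + 15)) dx + ∫((2*x**2 + 20*x - 20)/(x**3 + 3*x**2 - 10*x)) dx.
Step 4. Substitute back u = x**3: now cos(5*x**3)/5 + ∫((-14*x - 54)/(x**3 + 9*x**2 + 23*x + 15)) dx + ∫((2*x**2 + 20*x - 20)/(x**3 + 3*x**2 - 10*x)) dx.
Step 5. Decompose ∫((2*x**2 + 20*x - 20)/(x**3 + 3*x**2 - 10*x)) dx by partial fractions, (2*x**2 + 20*x - 20)/(x**3 + 3*x**2 - 10*x) = -2/(x + 5) + 2/(x - 2) + 2/x: now cos(5*x**3)/5 + ∫(2/x) dx + ∫((-14*x - 54)/(x**3 + 9*x**2 + 23*x + 15)) dx + ∫(2/(x - 2)) dx + ∫(-2/(x + 5)) dx.
Step 6. Evaluate the standard form [assuming x > 0]: now 2*log(x) + cos(5*x**3)/5 + ∫((-14*x - 54)/(x**3 + 9*x**2 + 23*x + 15)) dx + ∫(2/(x - 2)) dx + ∫(-2/(x + 5)) dx.
Step 7. Evaluate the standard form [assuming x > 2]: now 2*log(x) + 2*log(x - 2) + cos(5*x**3)/5 + ∫((-14*x - 54)/(x**3 + 9*x**2 + 23*x + 15)) dx + ∫(-2/(x + 5)) dx.
Step 8. Evaluate the standard form [assuming x > -5]: now 2*log(x) + 2*log(x - 2) - 2*log(x + 5) + cos(5*x**3)/5 + ∫((-14*x - 54)/(x**3 + 9*x**2 + 23*x + 15)) dx.
Step 9. Decompose ∫((-14*x - 54)/(x**3 + 9*x**2 + 23*x + 15)) dx by partial fractions, (-14*x - 54)/(x**3 + 9*x**2 + 23*x + 15) = 2/(x + 5) + 3/(x + 3) - 5/(x + 1): now 2*log(x) + 2*log(x - 2) - 2*log(x + 5) + cos(5*x**3)/5 + ∫(-5/(x + 1)) dx + ∫(3/(x + 3)) dx + ∫(2/(x + 5)) dx.
Step 10. Evaluate the standard form [assuming x > -3]: now 2*log(x) + 2*log(x - 2) + 3*log(x + 3) - 2*log(x + 5) + cos(5*x**3)/5 + ∫(-5/(x + 1)) dx + ∫(2/(x + 5)) dx.
Step 11. Evaluate the standard form [assuming x > -5]: now 2*log(x) + 2*log(x - 2) + 3*log(x + 3) + cos(5*x**3)/5 + ∫(-5/(x + 1)) dx.
Step 12. Evaluate the standard form [assuming x > -1]: now 2*log(x) + 2*log(x - 2) - 5*log(x + 1) + 3*log(x + 3) + cos(5*x**3)/5.
Answer: 2*log(x) + 2*log(x - 2) - 5*log(x + 1) + 3*log(x + 3) + cos(5*x**3)/5.


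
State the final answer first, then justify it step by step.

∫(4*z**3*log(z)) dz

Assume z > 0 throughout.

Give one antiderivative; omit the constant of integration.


The answer is z**4*log(z) - z**4/4.
Step 1. Integrate ∫(4*z**3*log(z)) dz by parts with u = log(z), dv = (4*z**3) dz, so v = z**4 [assuming z > 0]: now z**4*log(z) + ∫(-z**3) dz.
Step 2. Evaluate the standard form: now z**4*log(z) - z**4/4.
Answer: z**4*log(z) - z**4/4.


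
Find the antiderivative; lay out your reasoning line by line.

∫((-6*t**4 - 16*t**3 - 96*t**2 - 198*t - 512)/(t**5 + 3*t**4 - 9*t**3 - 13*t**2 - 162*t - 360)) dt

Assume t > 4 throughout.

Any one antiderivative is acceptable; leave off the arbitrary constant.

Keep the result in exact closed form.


Step 1. Decompose ∫((-6*t**4 - 16*t**3 - 96*t**2 - 198*t - 512)/(t**5 + 3*t**4 - 9*t**3 - 13*t**2 - 162*t - 360)) dt by partial fractions, (-6*t**4 - 16*t**3 - 96*t**2 - 198*t - 512)/(t**5 + 3*t**4 - 9*t**3 - 13*t**2 - 162*t - 360) = 2/(t**2 + 9) - 4/(t + 5) + 2/(t + 2) - 4/(t - 4): now ∫(-4/(t - 4)) dt + ∫(2/(t + 2)) dt + ∫(-4/(t + 5)) dt + ∫(2/(t**2 + 9)) dt.
Step 2. Evaluate the standard form [assuming t > -5]: now -4*log(t + 5) + ∫(-4/(t - 4)) dt + ∫(2/(t + 2)) dt + ∫(2/(t**2 + 9)) dt.
Step 3. Evaluate the standard form [assuming t > 4]: now -4*log(t - 4) - 4*log(t + 5) + ∫(2/(t + 2)) dt + ∫(2/(t**2 + 9)) dt.
Step 4. Evaluate the standard form [assuming t > -2]: now -4*log(t - 4) + 2*log(t + 2) - 4*log(t + 5) + ∫(2/(t**2 + 9)) dt.
Step 5. Evaluate the standard form: now -4*log(t - 4) + 2*log(t + 2) - 4*log(t + 5) + 2*atan(t/3)/3.
Answer: -4*log(t - 4) + 2*log(t + 2) - 4*log(t + 5) + 2*atan(t/3)/3.


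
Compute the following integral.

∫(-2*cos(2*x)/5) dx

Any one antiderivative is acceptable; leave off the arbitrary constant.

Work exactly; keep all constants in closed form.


Answer: -sin(2*x)/5.


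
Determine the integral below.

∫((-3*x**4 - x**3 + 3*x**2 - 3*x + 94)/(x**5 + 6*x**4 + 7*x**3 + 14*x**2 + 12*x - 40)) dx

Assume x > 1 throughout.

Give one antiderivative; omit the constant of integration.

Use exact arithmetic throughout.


Answer: log(x - 1) - log(x + 2) - 3*log(x + 5) - atan(x/2)/2.


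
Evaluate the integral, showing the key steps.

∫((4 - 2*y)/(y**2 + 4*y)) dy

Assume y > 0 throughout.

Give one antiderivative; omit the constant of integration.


Step 1. Decompose ∫((4 - 2*y)/(y**2 + 4*y)) dy by partial fractions, (4 - 2*y)/(y**2 + 4*y) = -3/(y + 4) + 1/y: now ∫(1/y) dy + ∫(-3/(y + 4)) dy.
Step 2. Evaluate the standard form [assuming y > -4]: now -3*log(y + 4) + ∫(1/y) dy.
Step 3. Evaluate the standard form [assuming y > 0]: now log(y) - 3*log(y + 4).
Answer: log(y) - 3*log(y + 4).


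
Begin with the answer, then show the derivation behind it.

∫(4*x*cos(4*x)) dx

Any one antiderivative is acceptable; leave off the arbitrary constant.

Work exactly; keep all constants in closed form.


The answer is x*sin(4*x) + cos(4*x)/4.
Step 1. Integrate ∫(4*x*cos(4*x)) dx by parts with u = x, dv = (4*cos(4*x)) dx, so v = sin(4*x): now x*sin(4*x) + ∫(-sin(4*x)) dx.
Step 2. Evaluate the standard form: now x*sin(4*x) + cos(4*x)/4.
Answer: x*sin(4*x) + cos(4*x)/4.


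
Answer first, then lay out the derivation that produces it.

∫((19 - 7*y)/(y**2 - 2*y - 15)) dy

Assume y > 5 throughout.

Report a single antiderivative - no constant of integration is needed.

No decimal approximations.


The answer is -2*log(y - 5) - 5*log(y + 3).
Step 1. Decompose ∫((19 - 7*y)/(y**2 - 2*y - 15)) dy by partial fractions, (19 - 7*y)/(y**2 - 2*y - 15) = -5/(y + 3) - 2/(y - 5): now ∫(-2/(y - 5)) dy + ∫(-5/(y + 3)) dy.
Step 2. Evaluate the standard form [assuming y > 5]: now -2*log(y - 5) + ∫(-5/(y + 3)) dy.
Step 3. Evaluate the standard form [assuming y > -3]: now -2*log(y - 5) - 5*log(y + 3).
Answer: -2*log(y - 5) - 5*log(y + 3).


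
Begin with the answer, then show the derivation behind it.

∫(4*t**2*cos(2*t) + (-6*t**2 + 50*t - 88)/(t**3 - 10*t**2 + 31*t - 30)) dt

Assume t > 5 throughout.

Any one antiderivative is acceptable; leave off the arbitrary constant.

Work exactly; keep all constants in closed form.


The answer is 2*t**2*sin(2*t) + 2*t*cos(2*t) + 2*log(t - 5) - 4*log(t - 3) - 4*log(t - 2) - sin(2*t).
Step 1. Rewrite: now ∫(4*t**2*cos(2*t)) dt + ∫((-6*t**2 + 50*t - 88)/(t**3 - 10*t**2 + 31*t - 30)) dt.
Step 2. Integrate ∫(4*t**2*cos(2*t)) dt by parts with u = t**2, dv = (4*cos(2*t)) dt, so v = 2*sin(2*t): now 2*t**2*sin(2*t) + ∫(-4*t*sin(2*t)) dt + ∫((-6*t**2 + 50*t - 88)/(t**3 - 10*t**2 + 31*t - 30)) dt.
Step 3. Integrate ∫(-4*t*sin(2*t)) dt by parts with u = t, dv = (-4*sin(2*t)) dt, so v = 2*cos(2*t): now 2*t**2*sin(2*t) + 2*t*cos(2*t) + ∫((-6*t**2 + 50*t - 88)/(t**3 - 10*t**2 + 31*t - 30)) dt + ∫(-2*cos(2*t)) dt.
Step 4. Evaluate the standard form: now 2*t**2*sin(2*t) + 2*t*cos(2*t) - sin(2*t) + ∫((-6*t**2 + 50*t - 88)/(t**3 - 10*t**2 + 31*t - 30)) dt.
Step 5. Decompose ∫((-6*t**2 + 50*t - 88)/(t**3 - 10*t**2 + 31*t - 30)) dt by partial fractions, (-6*t**2 + 50*t - 88)/(t**3 - 10*t**2 + 31*t - 30) = -4/(t - 2) - 4/(t - 3) + 2/(t - 5): now 2*t**2*sin(2*t) + 2*t*cos(2*t) - sin(2*t) + ∫(2/(t - 5)) dt + ∫(-4/(t - 3)) dt + ∫(-4/(t - 2)) dt.
Step 6. Evaluate the standard form [assuming t > 5]: now 2*t**2*sin(2*t) + 2*t*cos(2*t) + 2*log(t - 5) - sin(2*t) + ∫(-4/(t - 3)) dt + ∫(-4/(t - 2)) dt.
Step 7. Evaluate the standard form [assuming t > 2]: now 2*t**2*sin(2*t) + 2*t*cos(2*t) + 2*log(t - 5) - 4*log(t - 2) - sin(2*t) + ∫(-4/(t - 3)) dt.
Step 8. Evaluate the standard form [assuming t > 3]: now 2*t**2*sin(2*t) + 2*t*cos(2*t) + 2*log(t - 5) - 4*log(t - 3) - 4*log(t - 2) - sin(2*t).
Answer: 2*t**2*sin(2*t) + 2*t*cos(2*t) + 2*log(t - 5) - 4*log(t - 3) - 4*log(t - 2) - sin(2*t).


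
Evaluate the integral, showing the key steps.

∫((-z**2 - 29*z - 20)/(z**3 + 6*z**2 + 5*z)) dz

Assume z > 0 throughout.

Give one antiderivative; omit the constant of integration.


Step 1. Decompose ∫((-z**2 - 29*z - 20)/(z**3 + 6*z**2 + 5*z)) dz by partial fractions, (-z**2 - 29*z - 20)/(z**3 + 6*z**2 + 5*z) = 5/(z + 5) - 2/(z + 1) - 4/z: now ∫(-4/z) dz + ∫(-2/(z + 1)) dz + ∫(5/(z + 5)) dz.
Step 2. Evaluate the standard form [assuming z > 0]: now -4*log(z) + ∫(-2/(z + 1)) dz + ∫(5/(z + 5)) dz.
Step 3. Evaluate the standard form [assuming z > -1]: now -4*log(z) - 2*log(z + 1) + ∫(5/(z + 5)) dz.
Step 4. Evaluate the standard form [assuming z > -5]: now -4*log(z) - 2*log(z + 1) + 5*log(z + 5).
Answer: -4*log(z) - 2*log(z + 1) + 5*log(z + 5).


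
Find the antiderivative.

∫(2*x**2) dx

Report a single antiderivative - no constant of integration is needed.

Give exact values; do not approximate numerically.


Answer: 2*x**3/3.


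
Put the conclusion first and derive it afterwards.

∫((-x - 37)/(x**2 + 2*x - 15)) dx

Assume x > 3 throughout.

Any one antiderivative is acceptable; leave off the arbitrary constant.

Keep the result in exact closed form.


The answer is -5*log(x - 3) + 4*log(x + 5).
Step 1. Decompose ∫((-x - 37)/(x**2 + 2*x - 15)) dx by partial fractions, (-x - 37)/(x**2 + 2*x - 15) = 4/(x + 5) - 5/(x - 3): now ∫(-5/(x - 3)) dx + ∫(4/(x + 5)) dx.
Step 2. Evaluate the standard form [assuming x > -5]: now 4*log(x + 5) + ∫(-5/(x - 3)) dx.
Step 3. Evaluate the standard form [assuming x > 3]: now -5*log(x - 3) + 4*log(x + 5).
Answer: -5*log(x - 3) + 4*log(x + 5).


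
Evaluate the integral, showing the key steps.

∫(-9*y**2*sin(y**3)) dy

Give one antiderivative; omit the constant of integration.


Step 1. Substitute u = y**3, turning ∫(-9*y**2*sin(y**3)) dy into ∫(-3*sin(u)) du: now ∫(-3*sin(u)) du.
Step 2. Evaluate the standard form: now 3*cos(u).
Step 3. Substitute back u = y**3: now 3*cos(y**3).
Answer: 3*cos(y**3).


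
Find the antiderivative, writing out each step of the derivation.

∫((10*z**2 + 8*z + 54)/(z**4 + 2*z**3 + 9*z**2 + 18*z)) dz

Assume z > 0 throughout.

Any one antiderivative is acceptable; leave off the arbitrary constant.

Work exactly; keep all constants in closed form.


Step 1. Decompose ∫((10*z**2 + 8*z + 54)/(z**4 + 2*z**3 + 9*z**2 + 18*z)) dz by partial fractions, (10*z**2 + 8*z + 54)/(z**4 + 2*z**3 + 9*z**2 + 18*z) = 4/(z**2 + 9) - 3/(z + 2) + 3/z: now ∫(3/z) dz + ∫(-3/(z + 2)) dz + ∫(4/(z**2 + 9)) dz.
Step 2. Evaluate the standard form [assuming z > -2]: now -3*log(z + 2) + ∫(3/z) dz + ∫(4/(z**2 + 9)) dz.
Step 3. Evaluate the standard form [assuming z > 0]: now 3*log(z) - 3*log(z + 2) + ∫(4/(z**2 + 9)) dz.
Step 4. Evaluate the standard form: now 3*log(z) - 3*log(z + 2) + 4*atan(z/3)/3.
Answer: 3*log(z) - 3*log(z + 2) + 4*atan(z/3)/3.


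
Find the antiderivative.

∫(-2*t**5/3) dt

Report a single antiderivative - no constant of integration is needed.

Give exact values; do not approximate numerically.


Answer: -t**6/9.


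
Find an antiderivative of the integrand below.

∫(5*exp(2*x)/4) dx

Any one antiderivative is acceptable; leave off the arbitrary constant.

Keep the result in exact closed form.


Answer: 5*exp(2*x)/8.


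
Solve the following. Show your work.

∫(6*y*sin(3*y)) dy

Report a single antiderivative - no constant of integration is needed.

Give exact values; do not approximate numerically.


Step 1. Integrate ∫(6*y*sin(3*y)) dy by parts with u = y, dv = (6*sin(3*y)) dy, so v = -2*cos(3*y): now -2*y*cos(3*y) + ∫(2*cos(3*y)) dy.
Step 2. Evaluate the standard form: now -2*y*cos(3*y) + 2*sin(3*y)/3.
Answer: -2*y*cos(3*y) + 2*sin(3*y)/3.


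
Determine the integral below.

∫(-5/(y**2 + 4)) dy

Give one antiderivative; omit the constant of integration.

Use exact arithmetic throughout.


Answer: -5*atan(y/2)/2.


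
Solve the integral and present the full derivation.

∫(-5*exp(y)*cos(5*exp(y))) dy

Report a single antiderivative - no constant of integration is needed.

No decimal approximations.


Step 1. Substitute u = exp(y), turning ∫(-5*exp(y)*cos(5*exp(y))) dy into ∫(-5*cos(5*u)) du: now ∫(-5*cos(5*u)) du.
Step 2. Evaluate the standard form: now -sin(5*u).
Step 3. Substitute back u = exp(y): now -sin(5*exp(y)).
Answer: -sin(5*exp(y)).


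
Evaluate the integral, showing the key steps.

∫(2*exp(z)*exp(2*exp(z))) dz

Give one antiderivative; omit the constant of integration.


Step 1. Substitute u = exp(z), turning ∫(2*exp(z)*exp(2*exp(z))) dz into ∫(2*exp(2*u)) du: now ∫(2*exp(2*u)) du.
Step 2. Evaluate the standard form: now exp(2*u).
Step 3. Substitute back u = exp(z): now exp(2*exp(z)).
Answer: exp(2*exp(z)).


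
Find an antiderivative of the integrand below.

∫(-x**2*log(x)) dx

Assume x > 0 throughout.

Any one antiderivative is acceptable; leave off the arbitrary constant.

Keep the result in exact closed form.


Answer: -x**3*log(x)/3 + x**3/9.


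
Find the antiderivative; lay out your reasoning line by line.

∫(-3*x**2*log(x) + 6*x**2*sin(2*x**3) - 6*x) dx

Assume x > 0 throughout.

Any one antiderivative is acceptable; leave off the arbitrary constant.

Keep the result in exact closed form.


Step 1. Rewrite: now ∫(-6*x) dx + ∫(-3*x**2*log(x)) dx + ∫(6*x**2*sin(2*x**3)) dx.
Step 2. Substitute u = x**3, turning ∫(6*x**2*sin(2*x**3)) dx into ∫(2*sin(2*u)) du: now ∫(-6*x) dx + ∫(-3*x**2*log(x)) dx + ∫(2*sin(2*u)) du.
Step 3. Evaluate the standard form: now -cos(2*u) + ∫(-6*x) dx + ∫(-3*x**2*log(x)) dx.
Step 4. Substitute back u = x**3: now -cos(2*x**3) + ∫(-6*x) dx + ∫(-3*x**2*log(x)) dx.
Step 5. Integrate ∫(-3*x**2*log(x)) dx by parts with u = log(x), dv = (-3*x**2) dx, so v = -x**3 [assuming x > 0]: now -x**3*log(x) - cos(2*x**3) + ∫(-6*x) dx + ∫(x**2) dx.
Step 6. Evaluate the standard form: now -x**3*log(x) + x**3/3 - cos(2*x**3) + ∫(-6*x) dx.
Step 7. Evaluate the standard form: now -x**3*log(x) + x**3/3 - 3*x**2 - cos(2*x**3).
Answer: -x**3*log(x) + x**3/3 - 3*x**2 - cos(2*x**3).


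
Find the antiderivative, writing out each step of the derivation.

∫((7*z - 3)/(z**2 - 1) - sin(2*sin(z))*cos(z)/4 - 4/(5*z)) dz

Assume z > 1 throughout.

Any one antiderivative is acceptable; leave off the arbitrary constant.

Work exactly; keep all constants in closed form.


Step 1. Rewrite: now ∫(-4/(5*z)) dz + ∫((7*z - 3)/(z**2 - 1)) dz + ∫(-sin(2*sin(z))*cos(z)/4) dz.
Step 2. Substitute u = sin(z), turning ∫(-sin(2*sin(z))*cos(z)/4) dz into ∫(-sin(2*u)/4) du: now ∫(-4/(5*z)) dz + ∫((7*z - 3)/(z**2 - 1)) dz + ∫(-sin(2*u)/4) du.
Step 3. Evaluate the standard form: now cos(2*u)/8 + ∫(-4/(5*z)) dz + ∫((7*z - 3)/(z**2 - 1)) dz.
Step 4. Substitute back u = sin(z): now cos(2*sin(z))/8 + ∫(-4/(5*z)) dz + ∫((7*z - 3)/(z**2 - 1)) dz.
Step 5. Evaluate the standard form [assuming z > 0]: now -4*log(z)/5 + cos(2*sin(z))/8 + ∫((7*z - 3)/(z**2 - 1)) dz.
Step 6. Decompose ∫((7*z - 3)/(z**2 - 1)) dz by partial fractions, (7*z - 3)/(z**2 - 1) = 5/(z + 1) + 2/(z - 1): now -4*log(z)/5 + cos(2*sin(z))/8 + ∫(2/(z - 1)) dz + ∫(5/(z + 1)) dz.
Step 7. Evaluate the standard form [assuming z > 1]: now -4*log(z)/5 + 2*log(z - 1) + cos(2*sin(z))/8 + ∫(5/(z + 1)) dz.
Step 8. Evaluate the standard form [assuming z > -1]: now -4*log(z)/5 + 2*log(z - 1) + 5*log(z + 1) + cos(2*sin(z))/8.
Answer: -4*log(z)/5 + 2*log(z - 1) + 5*log(z + 1) + cos(2*sin(z))/8.


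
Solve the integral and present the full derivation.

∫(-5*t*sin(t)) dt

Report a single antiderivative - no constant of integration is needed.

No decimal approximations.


Step 1. Integrate ∫(-5*t*sin(t)) dt by parts with u = t, dv = (-5*sin(t)) dt, so v = 5*cos(t): now 5*t*cos(t) + ∫(-5*cos(t)) dt.
Step 2. Evaluate the standard form: now 5*t*cos(t) - 5*sin(t).
Answer: 5*t*cos(t) - 5*sin(t).


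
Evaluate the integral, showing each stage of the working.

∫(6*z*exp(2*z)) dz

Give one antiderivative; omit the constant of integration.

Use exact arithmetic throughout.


Step 1. Integrate ∫(6*z*exp(2*z)) dz by parts with u = z, dv = (6*exp(2*z)) dz, so v = 3*exp(2*z): now 3*z*exp(2*z) + ∫(-3*exp(2*z)) dz.
Step 2. Evaluate the standard form: now 3*z*exp(2*z) - 3*exp(2*z)/2.
Answer: 3*z*exp(2*z) - 3*exp(2*z)/2.


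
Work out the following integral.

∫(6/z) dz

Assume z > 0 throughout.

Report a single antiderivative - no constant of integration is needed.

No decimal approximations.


Answer: 6*log(z).


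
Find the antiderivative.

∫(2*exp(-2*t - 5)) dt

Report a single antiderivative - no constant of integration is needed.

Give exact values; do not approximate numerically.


Answer: -exp(-2*t - 5).


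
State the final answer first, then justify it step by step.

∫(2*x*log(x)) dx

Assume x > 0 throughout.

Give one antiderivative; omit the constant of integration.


The answer is x**2*log(x) - x**2/2.
Step 1. Integrate ∫(2*x*log(x)) dx by parts with u = log(x), dv = (2*x) dx, so v = x**2 [assuming x > 0]: now x**2*log(x) + ∫(-x) dx.
Step 2. Evaluate the standard form: now x**2*log(x) - x**2/2.
Answer: x**2*log(x) - x**2/2.


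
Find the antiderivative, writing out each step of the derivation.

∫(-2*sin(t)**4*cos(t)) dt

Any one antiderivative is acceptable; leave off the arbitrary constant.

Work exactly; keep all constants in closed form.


Step 1. Substitute u = sin(t), turning ∫(-2*sin(t)**4*cos(t)) dt into ∫(-2*u**4) du: now ∫(-2*u**4) du.
Step 2. Evaluate the standard form: now -2*u**5/5.
Step 3. Substitute back u = sin(t): now -2*sin(t)**5/5.
Answer: -2*sin(t)**5/5.


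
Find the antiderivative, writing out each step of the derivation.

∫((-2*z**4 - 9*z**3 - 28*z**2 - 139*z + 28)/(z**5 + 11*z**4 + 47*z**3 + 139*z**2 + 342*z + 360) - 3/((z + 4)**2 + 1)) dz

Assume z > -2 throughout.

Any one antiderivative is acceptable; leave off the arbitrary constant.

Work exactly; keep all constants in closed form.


Step 1. Rewrite: now ∫((-2*z**4 - 9*z**3 - 28*z**2 - 139*z + 28)/(z**5 + 11*z**4 + 47*z**3 + 139*z**2 + 342*z + 360)) dz + ∫(-3/((z + 4)**2 + 1)) dz.
Step 2. Decompose ∫((-2*z**4 - 9*z**3 - 28*z**2 - 139*z + 28)/(z**5 + 11*z**4 + 47*z**3 + 139*z**2 + 342*z + 360)) dz by partial fractions, (-2*z**4 - 9*z**3 - 28*z**2 - 139*z + 28)/(z**5 + 11*z**4 + 47*z**3 + 139*z**2 + 342*z + 360) = -2/(z**2 + 9) - 1/(z + 5) - 4/(z + 4) + 3/(z + 2): now ∫(3/(z + 2)) dz + ∫(-4/(z + 4)) dz + ∫(-1/(z + 5)) dz + ∫(-2/(z**2 + 9)) dz + ∫(-3/((z + 4)**2 + 1)) dz.
Step 3. Evaluate the standard form [assuming z > -2]: now 3*log(z + 2) + ∫(-4/(z + 4)) dz + ∫(-1/(z + 5)) dz + ∫(-2/(z**2 + 9)) dz + ∫(-3/((z + 4)**2 + 1)) dz.
Step 4. Evaluate the standard form [assuming z > -5]: now 3*log(z + 2) - log(z + 5) + ∫(-4/(z + 4)) dz + ∫(-2/(z**2 + 9)) dz + ∫(-3/((z + 4)**2 + 1)) dz.
Step 5. Evaluate the standard form [assuming z > -4]: now 3*log(z + 2) - 4*log(z + 4) - log(z + 5) + ∫(-2/(z**2 + 9)) dz + ∫(-3/((z + 4)**2 + 1)) dz.
Step 6. Evaluate the standard form: now 3*log(z + 2) - 4*log(z + 4) - log(z + 5) - 2*atan(z/3)/3 + ∫(-3/((z + 4)**2 + 1)) dz.
Step 7. Substitute u = z + 4, turning ∫(-3/((z + 4)**2 + 1)) dz into ∫(-3/(u**2 + 1)) du: now 3*log(z + 2) - 4*log(z + 4) - log(z + 5) - 2*atan(z/3)/3 + ∫(-3/(u**2 + 1)) du.
Step 8. Evaluate the standard form: now 3*log(z + 2) - 4*log(z + 4) - log(z + 5) - 3*atan(u) - 2*atan(z/3)/3.
Step 9. Substitute back u = z + 4: now 3*log(z + 2) - 4*log(z + 4) - log(z + 5) - 2*atan(z/3)/3 - 3*atan(z + 4).
Answer: 3*log(z + 2) - 4*log(z + 4) - log(z + 5) - 2*atan(z/3)/3 - 3*atan(z + 4).
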